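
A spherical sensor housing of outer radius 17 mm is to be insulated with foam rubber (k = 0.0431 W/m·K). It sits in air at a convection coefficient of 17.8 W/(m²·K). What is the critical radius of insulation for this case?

r_cr ≈ 4.84 mm

For a sphere r_cr = 2k/h = 2×0.0431/17.8
r_cr = 4.84 mm; since the bare radius (17 mm) is above r_cr, any added insulation will reduce heat loss.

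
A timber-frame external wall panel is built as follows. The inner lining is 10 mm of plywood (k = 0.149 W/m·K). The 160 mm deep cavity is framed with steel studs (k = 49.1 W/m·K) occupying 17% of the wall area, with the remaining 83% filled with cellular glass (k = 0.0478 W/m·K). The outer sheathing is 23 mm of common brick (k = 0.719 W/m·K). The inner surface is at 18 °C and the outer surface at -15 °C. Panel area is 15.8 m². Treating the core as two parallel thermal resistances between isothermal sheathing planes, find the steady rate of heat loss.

Sheathing layers in series; stud and cavity paths in parallel between them.
R_inner = 0.01/(0.149×15.8) = 0.004248 K/W
R_stud  = 0.16/(49.1×0.17×15.8) = 0.001213 K/W
R_cav   = 0.16/(0.0478×0.83×15.8) = 0.2552 K/W
1/R_core = 1/R_stud + 1/R_cav → R_core = 0.001207 K/W
R_outer = 0.023/(0.719×15.8) = 0.002025 K/W
R_total = 0.00748 K/W
Q = ΔT/R_total = 33/0.00748

Q ≈ 4410 W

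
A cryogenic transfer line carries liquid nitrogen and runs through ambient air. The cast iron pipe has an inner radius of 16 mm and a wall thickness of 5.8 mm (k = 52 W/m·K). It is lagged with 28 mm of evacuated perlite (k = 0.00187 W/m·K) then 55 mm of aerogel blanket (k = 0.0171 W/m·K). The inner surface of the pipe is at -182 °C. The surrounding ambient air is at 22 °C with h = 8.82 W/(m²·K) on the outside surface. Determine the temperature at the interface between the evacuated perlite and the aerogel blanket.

T ≈ 3.3 °C

Cylindrical conduction, so R = ln(r₂/r₁)/(2πkL) per layer, in series:
R_cast iron pipe wall = ln(21.8/16)/(2π×52×1) = 9.467×10^-4 K/W
R_evacuated perlite = ln(49.8/21.8)/(2π×0.00187×1) = 70.31 K/W
R_aerogel blanket = ln(104.8/49.8)/(2π×0.0171×1) = 6.925 K/W
R_outer film = 1/(h_o·2πr_oL) = 1/(8.82×2π×0.1048×1) = 0.1722 K/W
R_total = 77.41 K/W
Q = ΔT/R_total = 204/77.41
Q = 2.64 W/m
T_interface = T_inner + Q·ΣR(inner→interface) = -182 + 2.64×70.31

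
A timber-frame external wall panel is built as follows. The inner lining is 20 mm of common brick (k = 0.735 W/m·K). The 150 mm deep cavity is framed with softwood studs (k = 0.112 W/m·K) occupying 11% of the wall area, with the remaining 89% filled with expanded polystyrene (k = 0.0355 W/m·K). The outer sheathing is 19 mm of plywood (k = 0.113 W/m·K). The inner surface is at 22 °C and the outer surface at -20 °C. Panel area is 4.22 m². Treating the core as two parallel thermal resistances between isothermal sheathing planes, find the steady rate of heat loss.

Sheathing layers in series; stud and cavity paths in parallel between them.
R_inner = 0.02/(0.735×4.22) = 0.006448 K/W
R_stud  = 0.15/(0.112×0.11×4.22) = 2.885 K/W
R_cav   = 0.15/(0.0355×0.89×4.22) = 1.125 K/W
1/R_core = 1/R_stud + 1/R_cav → R_core = 0.8094 K/W
R_outer = 0.019/(0.113×4.22) = 0.03984 K/W
R_total = 0.8557 K/W
Q = ΔT/R_total = 42/0.8557

Q ≈ 49.1 W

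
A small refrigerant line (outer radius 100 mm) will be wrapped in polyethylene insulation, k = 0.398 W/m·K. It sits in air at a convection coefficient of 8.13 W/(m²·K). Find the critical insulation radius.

r_cr ≈ 49 mm

For a cylinder r_cr = k/h = 0.398/8.13
r_cr = 49 mm; since the bare radius (100 mm) is above r_cr, any added insulation will reduce heat loss.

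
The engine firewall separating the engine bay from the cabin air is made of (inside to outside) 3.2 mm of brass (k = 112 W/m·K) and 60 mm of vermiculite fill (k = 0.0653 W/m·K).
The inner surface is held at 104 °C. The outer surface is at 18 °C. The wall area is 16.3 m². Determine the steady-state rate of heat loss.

Q ≈ 1530 W

Model the wall as resistances in series:
R_brass = L/(kA) = 0.0032/(112×16.3) = 1.753×10^-6 K/W
R_vermiculite fill = L/(kA) = 0.06/(0.0653×16.3) = 0.05637 K/W
R_total = 0.05637 K/W
Q = ΔT / R_total = 86 / 0.05637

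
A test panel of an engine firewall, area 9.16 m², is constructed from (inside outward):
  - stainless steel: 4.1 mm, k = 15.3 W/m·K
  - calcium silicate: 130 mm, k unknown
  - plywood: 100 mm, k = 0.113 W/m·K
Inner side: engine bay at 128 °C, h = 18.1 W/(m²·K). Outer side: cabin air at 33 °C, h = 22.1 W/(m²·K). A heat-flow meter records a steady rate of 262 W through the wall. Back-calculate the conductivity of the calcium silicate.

k ≈ 0.0557 W/(m·K)

Using the resistance-network approach (series):
R_inner film = 1/(h_i·A) = 1/(18.1×9.16) = 0.006032 K/W
R_stainless steel = L/(kA) = 0.0041/(15.3×9.16) = 2.925×10^-5 K/W
R_plywood = L/(kA) = 0.1/(0.113×9.16) = 0.09661 K/W
R_outer film = 1/(h_o·A) = 1/(22.1×9.16) = 0.00494 K/W
Sum of known resistances R_other = 0.1076 K/W
Total R = ΔT/Q = 95/262 = 0.3626 K/W
R_calcium silicate = R_total − R_other = 0.255 K/W
k = L/(R·A) = 0.13/(0.255×9.16)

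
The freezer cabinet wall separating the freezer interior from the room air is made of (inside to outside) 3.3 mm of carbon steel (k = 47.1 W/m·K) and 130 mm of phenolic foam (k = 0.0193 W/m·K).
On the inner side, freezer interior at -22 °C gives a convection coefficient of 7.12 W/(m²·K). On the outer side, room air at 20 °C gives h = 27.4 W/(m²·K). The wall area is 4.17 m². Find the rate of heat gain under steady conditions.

Q ≈ 25.3 W

Thermal resistances in series:
R_inner film = 1/(h_i·A) = 1/(7.12×4.17) = 0.03368 K/W
R_carbon steel = L/(kA) = 0.0033/(47.1×4.17) = 1.68×10^-5 K/W
R_phenolic foam = L/(kA) = 0.13/(0.0193×4.17) = 1.615 K/W
R_outer film = 1/(h_o·A) = 1/(27.4×4.17) = 0.008752 K/W
R_total = 1.658 K/W
Q = ΔT / R_total = 42 / 1.658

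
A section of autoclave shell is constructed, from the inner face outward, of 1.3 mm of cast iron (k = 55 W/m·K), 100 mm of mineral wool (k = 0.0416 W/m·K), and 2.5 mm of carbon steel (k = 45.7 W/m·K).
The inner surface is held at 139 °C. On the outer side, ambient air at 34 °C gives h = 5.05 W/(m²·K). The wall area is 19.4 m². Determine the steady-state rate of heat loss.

Q ≈ 783 W

Treating each layer as a thermal resistance in series:
R_cast iron = L/(kA) = 0.0013/(55×19.4) = 1.218×10^-6 K/W
R_mineral wool = L/(kA) = 0.1/(0.0416×19.4) = 0.1239 K/W
R_carbon steel = L/(kA) = 0.0025/(45.7×19.4) = 2.82×10^-6 K/W
R_outer film = 1/(h_o·A) = 1/(5.05×19.4) = 0.01021 K/W
R_total = 0.1341 K/W
Q = ΔT / R_total = 105 / 0.1341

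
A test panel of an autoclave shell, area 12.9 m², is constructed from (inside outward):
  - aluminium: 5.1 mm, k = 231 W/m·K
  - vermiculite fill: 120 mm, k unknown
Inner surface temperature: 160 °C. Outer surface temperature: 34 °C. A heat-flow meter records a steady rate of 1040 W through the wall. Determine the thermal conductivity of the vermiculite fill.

k ≈ 0.0768 W/(m·K)

Model the wall as resistances in series:
R_aluminium = L/(kA) = 0.0051/(231×12.9) = 1.711×10^-6 K/W
Sum of known resistances R_other = 1.711×10^-6 K/W
Total R = ΔT/Q = 126/1040 = 0.1212 K/W
R_vermiculite fill = R_total − R_other = 0.1212 K/W
k = L/(R·A) = 0.12/(0.1212×12.9)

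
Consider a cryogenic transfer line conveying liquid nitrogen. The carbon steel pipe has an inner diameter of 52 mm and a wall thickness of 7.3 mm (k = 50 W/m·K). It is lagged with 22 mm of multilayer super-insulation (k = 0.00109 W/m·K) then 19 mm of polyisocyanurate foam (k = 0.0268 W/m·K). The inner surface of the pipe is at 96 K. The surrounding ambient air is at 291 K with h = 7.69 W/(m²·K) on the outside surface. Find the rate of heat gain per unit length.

Radial resistances (cylindrical: R_cond = ln(r_o/r_i)/(2πkL), R_conv = 1/(h·2πrL)):
R_carbon steel pipe wall = ln(33.3/26)/(2π×50×1) = 7.877×10^-4 K/W
R_multilayer super-insulation = ln(55.3/33.3)/(2π×0.00109×1) = 74.06 K/W
R_polyisocyanurate foam = ln(74.3/55.3)/(2π×0.0268×1) = 1.754 K/W
R_outer film = 1/(h_o·2πr_oL) = 1/(7.69×2π×0.0743×1) = 0.2786 K/W
R_total = 76.09 K/W
Q = ΔT/R_total = 195/76.09

q′ ≈ 2.56 W/m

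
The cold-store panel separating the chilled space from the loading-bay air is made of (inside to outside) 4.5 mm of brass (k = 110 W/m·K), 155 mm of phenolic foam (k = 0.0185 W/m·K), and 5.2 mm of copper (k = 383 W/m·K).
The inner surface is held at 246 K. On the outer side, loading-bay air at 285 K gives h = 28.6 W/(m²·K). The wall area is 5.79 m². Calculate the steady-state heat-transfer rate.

Q ≈ 26.8 W

Using the resistance-network approach (series):
R_brass = L/(kA) = 0.0045/(110×5.79) = 7.065×10^-6 K/W
R_phenolic foam = L/(kA) = 0.155/(0.0185×5.79) = 1.447 K/W
R_copper = L/(kA) = 0.0052/(383×5.79) = 2.345×10^-6 K/W
R_outer film = 1/(h_o·A) = 1/(28.6×5.79) = 0.006039 K/W
R_total = 1.453 K/W
Q = ΔT / R_total = 39 / 1.453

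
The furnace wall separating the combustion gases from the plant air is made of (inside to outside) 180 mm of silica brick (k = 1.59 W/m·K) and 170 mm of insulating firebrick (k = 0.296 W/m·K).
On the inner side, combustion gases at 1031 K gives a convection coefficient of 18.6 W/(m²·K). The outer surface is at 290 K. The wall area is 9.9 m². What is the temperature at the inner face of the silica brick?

Using the resistance-network approach (series):
R_inner film = 1/(h_i·A) = 1/(18.6×9.9) = 0.005431 K/W
R_silica brick = L/(kA) = 0.18/(1.59×9.9) = 0.01144 K/W
R_insulating firebrick = L/(kA) = 0.17/(0.296×9.9) = 0.05801 K/W
R_total = 0.07488 K/W;  Q = ΔT/R_total = 741/0.07488 = 9896 W
T_interface = T_inner − Q·ΣR(inner→interface) = 1031 − 9900×0.005431

T ≈ 977 K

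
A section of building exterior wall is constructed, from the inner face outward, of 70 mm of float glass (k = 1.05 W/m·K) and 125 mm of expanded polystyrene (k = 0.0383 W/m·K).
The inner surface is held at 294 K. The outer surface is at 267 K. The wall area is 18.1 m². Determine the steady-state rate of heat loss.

Q ≈ 147 W

Treating each layer as a thermal resistance in series:
R_float glass = L/(kA) = 0.07/(1.05×18.1) = 0.003683 K/W
R_expanded polystyrene = L/(kA) = 0.125/(0.0383×18.1) = 0.1803 K/W
R_total = 0.184 K/W
Q = ΔT / R_total = 27 / 0.184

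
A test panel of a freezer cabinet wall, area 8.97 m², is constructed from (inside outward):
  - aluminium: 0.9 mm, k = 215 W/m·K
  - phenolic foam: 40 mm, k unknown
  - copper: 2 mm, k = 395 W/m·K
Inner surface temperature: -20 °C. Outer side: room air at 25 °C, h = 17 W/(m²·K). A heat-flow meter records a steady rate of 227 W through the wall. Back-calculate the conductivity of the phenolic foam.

k ≈ 0.0233 W/(m·K)

Thermal resistances in series:
R_aluminium = L/(kA) = 0.0009/(215×8.97) = 4.667×10^-7 K/W
R_copper = L/(kA) = 0.002/(395×8.97) = 5.645×10^-7 K/W
R_outer film = 1/(h_o·A) = 1/(17×8.97) = 0.006558 K/W
Sum of known resistances R_other = 0.006559 K/W
Total R = ΔT/Q = 45/227 = 0.1982 K/W
R_phenolic foam = R_total − R_other = 0.1917 K/W
k = L/(R·A) = 0.04/(0.1917×8.97)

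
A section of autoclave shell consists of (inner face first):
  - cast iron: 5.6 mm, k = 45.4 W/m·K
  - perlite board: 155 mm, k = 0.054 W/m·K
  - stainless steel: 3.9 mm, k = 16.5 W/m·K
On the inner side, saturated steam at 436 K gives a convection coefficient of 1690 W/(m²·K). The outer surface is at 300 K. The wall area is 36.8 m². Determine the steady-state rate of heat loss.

Q ≈ 1740 W

Model the wall as resistances in series:
R_inner film = 1/(h_i·A) = 1/(1690×36.8) = 1.608×10^-5 K/W
R_cast iron = L/(kA) = 0.0056/(45.4×36.8) = 3.352×10^-6 K/W
R_perlite board = L/(kA) = 0.155/(0.054×36.8) = 0.078 K/W
R_stainless steel = L/(kA) = 0.0039/(16.5×36.8) = 6.423×10^-6 K/W
R_total = 0.07803 K/W
Q = ΔT / R_total = 136 / 0.07803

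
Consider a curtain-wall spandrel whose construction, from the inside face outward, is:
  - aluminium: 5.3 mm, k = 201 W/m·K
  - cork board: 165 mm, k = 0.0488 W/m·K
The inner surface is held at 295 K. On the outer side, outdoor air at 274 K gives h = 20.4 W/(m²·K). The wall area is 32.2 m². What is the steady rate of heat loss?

Q ≈ 197 W

Model the wall as resistances in series:
R_aluminium = L/(kA) = 0.0053/(201×32.2) = 8.189×10^-7 K/W
R_cork board = L/(kA) = 0.165/(0.0488×32.2) = 0.105 K/W
R_outer film = 1/(h_o·A) = 1/(20.4×32.2) = 0.001522 K/W
R_total = 0.1065 K/W
Q = ΔT / R_total = 21 / 0.1065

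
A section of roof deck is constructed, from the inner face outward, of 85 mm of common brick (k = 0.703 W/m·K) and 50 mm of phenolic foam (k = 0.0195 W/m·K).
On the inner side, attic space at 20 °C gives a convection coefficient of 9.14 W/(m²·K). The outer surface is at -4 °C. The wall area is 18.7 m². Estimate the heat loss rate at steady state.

Model the wall as resistances in series:
R_inner film = 1/(h_i·A) = 1/(9.14×18.7) = 0.005851 K/W
R_common brick = L/(kA) = 0.085/(0.703×18.7) = 0.006466 K/W
R_phenolic foam = L/(kA) = 0.05/(0.0195×18.7) = 0.1371 K/W
R_total = 0.1494 K/W
Q = ΔT / R_total = 24 / 0.1494

Q ≈ 161 W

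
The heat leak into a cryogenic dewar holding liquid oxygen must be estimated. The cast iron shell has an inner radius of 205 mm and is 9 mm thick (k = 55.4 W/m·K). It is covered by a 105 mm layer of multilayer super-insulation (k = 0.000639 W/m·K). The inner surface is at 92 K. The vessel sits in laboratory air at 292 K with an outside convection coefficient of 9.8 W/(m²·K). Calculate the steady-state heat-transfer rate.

Q ≈ 1.04 W

Each spherical layer contributes R = (1/r_i − 1/r_o)/(4πk):
R_cast iron shell = (1/0.205 − 1/0.214)/(4π×55.4) = 2.947×10^-4 K/W
R_multilayer super-insulation = (1/0.214 − 1/0.319)/(4π×0.000639) = 191.5 K/W
R_outer film = 1/(h·4πr_o²) = 1/(9.8×4π×0.319²) = 0.0798 K/W
R_total = 191.6 K/W
Q = ΔT/R_total = 200/191.6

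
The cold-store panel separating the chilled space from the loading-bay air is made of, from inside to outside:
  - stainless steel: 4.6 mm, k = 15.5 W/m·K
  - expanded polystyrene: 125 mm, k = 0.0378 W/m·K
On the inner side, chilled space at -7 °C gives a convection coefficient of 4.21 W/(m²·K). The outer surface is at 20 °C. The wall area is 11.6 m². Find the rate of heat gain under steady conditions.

Using the resistance-network approach (series):
R_inner film = 1/(h_i·A) = 1/(4.21×11.6) = 0.02048 K/W
R_stainless steel = L/(kA) = 0.0046/(15.5×11.6) = 2.558×10^-5 K/W
R_expanded polystyrene = L/(kA) = 0.125/(0.0378×11.6) = 0.2851 K/W
R_total = 0.3056 K/W
Q = ΔT / R_total = 27 / 0.3056

Q ≈ 88.4 W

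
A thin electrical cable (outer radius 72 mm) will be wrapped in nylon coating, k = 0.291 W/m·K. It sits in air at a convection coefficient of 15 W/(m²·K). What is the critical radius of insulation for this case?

r_cr ≈ 19.4 mm

For a cylinder r_cr = k/h = 0.291/15
r_cr = 19.4 mm; since the bare radius (72 mm) is above r_cr, any added insulation will reduce heat loss.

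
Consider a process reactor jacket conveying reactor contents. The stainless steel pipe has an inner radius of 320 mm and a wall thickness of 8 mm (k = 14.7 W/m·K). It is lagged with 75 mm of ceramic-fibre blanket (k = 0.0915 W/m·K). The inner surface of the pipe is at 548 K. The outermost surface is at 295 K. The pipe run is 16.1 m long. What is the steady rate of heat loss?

Q ≈ 11400 W

Treating each annulus and film as a series resistance:
R_stainless steel pipe wall = ln(328/320)/(2π×14.7×16.1) = 1.661×10^-5 K/W
R_ceramic-fibre blanket = ln(403/328)/(2π×0.0915×16.1) = 0.02225 K/W
R_total = 0.02226 K/W
Q = ΔT/R_total = 253/0.02226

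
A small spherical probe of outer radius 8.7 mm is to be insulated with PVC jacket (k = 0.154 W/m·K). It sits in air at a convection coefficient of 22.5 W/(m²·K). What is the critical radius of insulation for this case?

For a sphere r_cr = 2k/h = 2×0.154/22.5
r_cr = 13.7 mm; since the bare radius (8.7 mm) is below r_cr, adding a thin layer of insulation will *increase* heat loss.

r_cr ≈ 13.7 mm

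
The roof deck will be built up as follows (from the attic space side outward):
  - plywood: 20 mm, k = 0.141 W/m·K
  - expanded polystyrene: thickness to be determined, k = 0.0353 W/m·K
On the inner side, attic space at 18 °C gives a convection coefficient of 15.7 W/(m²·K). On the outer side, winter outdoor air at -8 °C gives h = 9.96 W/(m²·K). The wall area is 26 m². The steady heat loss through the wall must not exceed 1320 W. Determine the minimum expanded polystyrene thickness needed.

L ≈ 7.28 mm

Treating each layer as a thermal resistance in series:
R_inner film = 1/(h_i·A) = 1/(15.7×26) = 0.00245 K/W
R_plywood = L/(kA) = 0.02/(0.141×26) = 0.005456 K/W
R_outer film = 1/(h_o·A) = 1/(9.96×26) = 0.003862 K/W
Sum of the known resistances R_other = 0.01177 K/W
Required total resistance R_tot = ΔT/Q_allow = 26/1320 = 0.0197 K/W
R_expanded polystyrene = R_tot − R_other = 0.00793 K/W
L = R·k·A = 0.00793×0.0353×26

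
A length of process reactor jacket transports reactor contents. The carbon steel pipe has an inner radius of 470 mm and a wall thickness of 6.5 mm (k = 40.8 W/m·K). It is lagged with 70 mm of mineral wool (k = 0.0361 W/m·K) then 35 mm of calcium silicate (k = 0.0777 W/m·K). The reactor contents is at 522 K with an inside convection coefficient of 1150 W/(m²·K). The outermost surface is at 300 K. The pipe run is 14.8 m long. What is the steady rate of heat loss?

Q ≈ 4490 W

Treating each annulus and film as a series resistance:
R_inner film = 1/(h_i·2πr₁L) = 1/(1150×2π×0.47×14.8) = 1.99×10^-5 K/W
R_carbon steel pipe wall = ln(476.5/470)/(2π×40.8×14.8) = 3.62×10^-6 K/W
R_mineral wool = ln(546.5/476.5)/(2π×0.0361×14.8) = 0.04083 K/W
R_calcium silicate = ln(581.5/546.5)/(2π×0.0777×14.8) = 0.008591 K/W
R_total = 0.04945 K/W
Q = ΔT/R_total = 222/0.04945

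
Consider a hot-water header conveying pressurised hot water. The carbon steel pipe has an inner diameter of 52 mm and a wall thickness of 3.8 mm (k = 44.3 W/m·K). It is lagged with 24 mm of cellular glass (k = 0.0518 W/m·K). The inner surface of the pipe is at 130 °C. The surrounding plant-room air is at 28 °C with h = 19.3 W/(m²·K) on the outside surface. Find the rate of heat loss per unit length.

q′ ≈ 51.8 W/m

Cylindrical conduction, so R = ln(r₂/r₁)/(2πkL) per layer, in series:
R_carbon steel pipe wall = ln(29.8/26)/(2π×44.3×1) = 4.901×10^-4 K/W
R_cellular glass = ln(53.8/29.8)/(2π×0.0518×1) = 1.815 K/W
R_outer film = 1/(h_o·2πr_oL) = 1/(19.3×2π×0.0538×1) = 0.1533 K/W
R_total = 1.969 K/W
Q = ΔT/R_total = 102/1.969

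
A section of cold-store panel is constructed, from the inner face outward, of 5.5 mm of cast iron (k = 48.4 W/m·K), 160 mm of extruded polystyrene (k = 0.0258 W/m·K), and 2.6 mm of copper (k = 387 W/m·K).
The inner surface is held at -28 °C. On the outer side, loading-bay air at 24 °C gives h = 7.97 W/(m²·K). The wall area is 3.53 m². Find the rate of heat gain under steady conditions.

Q ≈ 29 W

Series thermal resistances:
R_cast iron = L/(kA) = 0.0055/(48.4×3.53) = 3.219×10^-5 K/W
R_extruded polystyrene = L/(kA) = 0.16/(0.0258×3.53) = 1.757 K/W
R_copper = L/(kA) = 0.0026/(387×3.53) = 1.903×10^-6 K/W
R_outer film = 1/(h_o·A) = 1/(7.97×3.53) = 0.03554 K/W
R_total = 1.792 K/W
Q = ΔT / R_total = 52 / 1.792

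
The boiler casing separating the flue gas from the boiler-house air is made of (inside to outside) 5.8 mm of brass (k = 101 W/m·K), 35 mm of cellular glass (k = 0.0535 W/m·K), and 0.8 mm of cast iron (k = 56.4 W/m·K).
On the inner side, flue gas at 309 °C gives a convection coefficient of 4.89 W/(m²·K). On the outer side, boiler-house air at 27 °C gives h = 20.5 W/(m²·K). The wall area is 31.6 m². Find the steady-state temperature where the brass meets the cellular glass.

Series thermal resistances:
R_inner film = 1/(h_i·A) = 1/(4.89×31.6) = 0.006471 K/W
R_brass = L/(kA) = 0.0058/(101×31.6) = 1.817×10^-6 K/W
R_cellular glass = L/(kA) = 0.035/(0.0535×31.6) = 0.0207 K/W
R_cast iron = L/(kA) = 0.0008/(56.4×31.6) = 4.489×10^-7 K/W
R_outer film = 1/(h_o·A) = 1/(20.5×31.6) = 0.001544 K/W
R_total = 0.02872 K/W;  Q = ΔT/R_total = 282/0.02872 = 9819 W
T_interface = T_inner − Q·ΣR(inner→interface) = 309 − 9820×0.006473

T ≈ 245 °C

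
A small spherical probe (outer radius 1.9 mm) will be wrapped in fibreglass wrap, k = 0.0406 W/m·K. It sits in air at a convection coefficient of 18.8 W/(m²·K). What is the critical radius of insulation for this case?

r_cr ≈ 4.32 mm

For a sphere r_cr = 2k/h = 2×0.0406/18.8
r_cr = 4.32 mm; since the bare radius (1.9 mm) is below r_cr, adding a thin layer of insulation will *increase* heat loss.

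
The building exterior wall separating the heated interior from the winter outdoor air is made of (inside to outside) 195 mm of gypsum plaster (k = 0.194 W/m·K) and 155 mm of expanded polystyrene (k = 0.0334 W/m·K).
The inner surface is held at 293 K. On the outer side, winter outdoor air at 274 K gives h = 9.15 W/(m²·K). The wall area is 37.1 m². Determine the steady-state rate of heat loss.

Series thermal resistances:
R_gypsum plaster = L/(kA) = 0.195/(0.194×37.1) = 0.02709 K/W
R_expanded polystyrene = L/(kA) = 0.155/(0.0334×37.1) = 0.1251 K/W
R_outer film = 1/(h_o·A) = 1/(9.15×37.1) = 0.002946 K/W
R_total = 0.1551 K/W
Q = ΔT / R_total = 19 / 0.1551

Q ≈ 122 W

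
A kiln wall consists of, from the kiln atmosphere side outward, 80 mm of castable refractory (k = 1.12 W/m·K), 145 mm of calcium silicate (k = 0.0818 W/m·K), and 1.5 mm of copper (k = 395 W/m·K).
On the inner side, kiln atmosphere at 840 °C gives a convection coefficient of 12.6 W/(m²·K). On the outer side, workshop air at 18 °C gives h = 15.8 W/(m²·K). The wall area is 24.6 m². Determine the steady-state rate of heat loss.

Q ≈ 10200 W

Model the wall as resistances in series:
R_inner film = 1/(h_i·A) = 1/(12.6×24.6) = 0.003226 K/W
R_castable refractory = L/(kA) = 0.08/(1.12×24.6) = 0.002904 K/W
R_calcium silicate = L/(kA) = 0.145/(0.0818×24.6) = 0.07206 K/W
R_copper = L/(kA) = 0.0015/(395×24.6) = 1.544×10^-7 K/W
R_outer film = 1/(h_o·A) = 1/(15.8×24.6) = 0.002573 K/W
R_total = 0.08076 K/W
Q = ΔT / R_total = 822 / 0.08076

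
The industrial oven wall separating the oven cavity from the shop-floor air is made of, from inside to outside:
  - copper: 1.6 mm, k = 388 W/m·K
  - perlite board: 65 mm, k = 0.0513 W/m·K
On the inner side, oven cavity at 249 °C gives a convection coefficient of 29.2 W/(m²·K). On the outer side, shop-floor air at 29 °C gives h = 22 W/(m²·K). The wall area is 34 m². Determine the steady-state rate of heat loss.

Series thermal resistances:
R_inner film = 1/(h_i·A) = 1/(29.2×34) = 0.001007 K/W
R_copper = L/(kA) = 0.0016/(388×34) = 1.213×10^-7 K/W
R_perlite board = L/(kA) = 0.065/(0.0513×34) = 0.03727 K/W
R_outer film = 1/(h_o·A) = 1/(22×34) = 0.001337 K/W
R_total = 0.03961 K/W
Q = ΔT / R_total = 220 / 0.03961

Q ≈ 5550 W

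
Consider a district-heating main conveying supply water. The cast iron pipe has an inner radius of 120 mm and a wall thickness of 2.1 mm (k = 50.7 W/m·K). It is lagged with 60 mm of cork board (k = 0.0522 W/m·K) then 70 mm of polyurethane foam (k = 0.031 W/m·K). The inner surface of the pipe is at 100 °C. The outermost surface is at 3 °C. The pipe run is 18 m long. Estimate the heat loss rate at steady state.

Q ≈ 604 W

Per-layer cylindrical resistances, series-summed:
R_cast iron pipe wall = ln(122.1/120)/(2π×50.7×18) = 3.026×10^-6 K/W
R_cork board = ln(182.1/122.1)/(2π×0.0522×18) = 0.06771 K/W
R_polyurethane foam = ln(252.1/182.1)/(2π×0.031×18) = 0.09277 K/W
R_total = 0.1605 K/W
Q = ΔT/R_total = 97/0.1605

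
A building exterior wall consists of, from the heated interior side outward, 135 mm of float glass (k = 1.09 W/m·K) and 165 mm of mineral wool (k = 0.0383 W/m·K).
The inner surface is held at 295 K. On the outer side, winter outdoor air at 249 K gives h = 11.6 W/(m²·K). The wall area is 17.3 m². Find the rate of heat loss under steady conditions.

Model the wall as resistances in series:
R_float glass = L/(kA) = 0.135/(1.09×17.3) = 0.007159 K/W
R_mineral wool = L/(kA) = 0.165/(0.0383×17.3) = 0.249 K/W
R_outer film = 1/(h_o·A) = 1/(11.6×17.3) = 0.004983 K/W
R_total = 0.2612 K/W
Q = ΔT / R_total = 46 / 0.2612

Q ≈ 176 W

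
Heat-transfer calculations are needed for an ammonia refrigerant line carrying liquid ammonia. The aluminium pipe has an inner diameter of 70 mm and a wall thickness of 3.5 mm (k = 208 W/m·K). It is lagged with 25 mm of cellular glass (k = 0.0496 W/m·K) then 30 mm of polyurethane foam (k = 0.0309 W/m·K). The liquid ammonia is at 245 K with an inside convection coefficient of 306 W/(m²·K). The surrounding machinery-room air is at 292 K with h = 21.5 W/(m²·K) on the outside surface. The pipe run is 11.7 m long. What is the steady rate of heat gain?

Q ≈ 149 W

Cylindrical conduction, so R = ln(r₂/r₁)/(2πkL) per layer, in series:
R_inner film = 1/(h_i·2πr₁L) = 1/(306×2π×0.035×11.7) = 0.00127 K/W
R_aluminium pipe wall = ln(38.5/35)/(2π×208×11.7) = 6.233×10^-6 K/W
R_cellular glass = ln(63.5/38.5)/(2π×0.0496×11.7) = 0.1372 K/W
R_polyurethane foam = ln(93.5/63.5)/(2π×0.0309×11.7) = 0.1703 K/W
R_outer film = 1/(h_o·2πr_oL) = 1/(21.5×2π×0.0935×11.7) = 0.006767 K/W
R_total = 0.3156 K/W
Q = ΔT/R_total = 47/0.3156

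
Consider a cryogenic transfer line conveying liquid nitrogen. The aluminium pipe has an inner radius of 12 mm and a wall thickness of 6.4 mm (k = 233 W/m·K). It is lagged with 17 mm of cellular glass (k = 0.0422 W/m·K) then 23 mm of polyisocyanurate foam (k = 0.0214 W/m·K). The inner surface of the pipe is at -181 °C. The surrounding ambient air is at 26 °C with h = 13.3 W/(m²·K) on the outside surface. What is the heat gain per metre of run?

Treating each annulus and film as a series resistance:
R_aluminium pipe wall = ln(18.4/12)/(2π×233×1) = 2.92×10^-4 K/W
R_cellular glass = ln(35.4/18.4)/(2π×0.0422×1) = 2.468 K/W
R_polyisocyanurate foam = ln(58.4/35.4)/(2π×0.0214×1) = 3.723 K/W
R_outer film = 1/(h_o·2πr_oL) = 1/(13.3×2π×0.0584×1) = 0.2049 K/W
R_total = 6.396 K/W
Q = ΔT/R_total = 207/6.396

q′ ≈ 32.4 W/m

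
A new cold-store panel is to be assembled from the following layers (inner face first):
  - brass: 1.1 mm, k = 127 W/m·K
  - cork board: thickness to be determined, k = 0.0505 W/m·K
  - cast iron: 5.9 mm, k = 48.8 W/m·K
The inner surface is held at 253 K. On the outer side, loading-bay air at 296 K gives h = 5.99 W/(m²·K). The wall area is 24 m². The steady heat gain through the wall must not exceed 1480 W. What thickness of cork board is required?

Treating each layer as a thermal resistance in series:
R_brass = L/(kA) = 0.0011/(127×24) = 3.609×10^-7 K/W
R_cast iron = L/(kA) = 0.0059/(48.8×24) = 5.038×10^-6 K/W
R_outer film = 1/(h_o·A) = 1/(5.99×24) = 0.006956 K/W
Sum of the known resistances R_other = 0.006961 K/W
Required total resistance R_tot = ΔT/Q_allow = 43/1480 = 0.02905 K/W
R_cork board = R_tot − R_other = 0.02209 K/W
L = R·k·A = 0.02209×0.0505×24

L ≈ 26.8 mm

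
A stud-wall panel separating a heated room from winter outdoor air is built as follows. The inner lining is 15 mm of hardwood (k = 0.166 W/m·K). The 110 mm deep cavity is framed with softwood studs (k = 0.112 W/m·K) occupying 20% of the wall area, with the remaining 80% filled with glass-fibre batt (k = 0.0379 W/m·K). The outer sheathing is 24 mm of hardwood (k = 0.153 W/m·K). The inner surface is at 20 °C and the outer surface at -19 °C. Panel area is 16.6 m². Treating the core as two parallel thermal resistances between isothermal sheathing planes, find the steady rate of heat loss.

Q ≈ 277 W

Sheathing layers in series; stud and cavity paths in parallel between them.
R_inner = 0.015/(0.166×16.6) = 0.005443 K/W
R_stud  = 0.11/(0.112×0.2×16.6) = 0.2958 K/W
R_cav   = 0.11/(0.0379×0.8×16.6) = 0.2186 K/W
1/R_core = 1/R_stud + 1/R_cav → R_core = 0.1257 K/W
R_outer = 0.024/(0.153×16.6) = 0.00945 K/W
R_total = 0.1406 K/W
Q = ΔT/R_total = 39/0.1406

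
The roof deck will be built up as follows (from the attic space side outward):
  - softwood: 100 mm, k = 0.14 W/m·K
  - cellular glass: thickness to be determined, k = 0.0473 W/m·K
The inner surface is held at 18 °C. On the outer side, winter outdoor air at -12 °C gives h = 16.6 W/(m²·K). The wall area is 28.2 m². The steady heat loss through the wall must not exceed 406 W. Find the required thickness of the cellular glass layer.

Thermal resistances in series:
R_softwood = L/(kA) = 0.1/(0.14×28.2) = 0.02533 K/W
R_outer film = 1/(h_o·A) = 1/(16.6×28.2) = 0.002136 K/W
Sum of the known resistances R_other = 0.02747 K/W
Required total resistance R_tot = ΔT/Q_allow = 30/406 = 0.07389 K/W
R_cellular glass = R_tot − R_other = 0.04643 K/W
L = R·k·A = 0.04643×0.0473×28.2

L ≈ 61.9 mm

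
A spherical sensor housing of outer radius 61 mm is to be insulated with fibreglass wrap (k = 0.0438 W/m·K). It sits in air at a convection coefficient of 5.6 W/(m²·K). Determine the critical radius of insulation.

For a sphere r_cr = 2k/h = 2×0.0438/5.6
r_cr = 15.6 mm; since the bare radius (61 mm) is above r_cr, any added insulation will reduce heat loss.

r_cr ≈ 15.6 mm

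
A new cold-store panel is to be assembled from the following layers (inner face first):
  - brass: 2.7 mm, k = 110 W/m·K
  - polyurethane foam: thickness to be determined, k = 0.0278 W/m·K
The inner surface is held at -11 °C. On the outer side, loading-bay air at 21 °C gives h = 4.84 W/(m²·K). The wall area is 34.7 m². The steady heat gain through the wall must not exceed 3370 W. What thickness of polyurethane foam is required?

L ≈ 3.42 mm

Model the wall as resistances in series:
R_brass = L/(kA) = 0.0027/(110×34.7) = 7.074×10^-7 K/W
R_outer film = 1/(h_o·A) = 1/(4.84×34.7) = 0.005954 K/W
Sum of the known resistances R_other = 0.005955 K/W
Required total resistance R_tot = ΔT/Q_allow = 32/3370 = 0.009496 K/W
R_polyurethane foam = R_tot − R_other = 0.003541 K/W
L = R·k·A = 0.003541×0.0278×34.7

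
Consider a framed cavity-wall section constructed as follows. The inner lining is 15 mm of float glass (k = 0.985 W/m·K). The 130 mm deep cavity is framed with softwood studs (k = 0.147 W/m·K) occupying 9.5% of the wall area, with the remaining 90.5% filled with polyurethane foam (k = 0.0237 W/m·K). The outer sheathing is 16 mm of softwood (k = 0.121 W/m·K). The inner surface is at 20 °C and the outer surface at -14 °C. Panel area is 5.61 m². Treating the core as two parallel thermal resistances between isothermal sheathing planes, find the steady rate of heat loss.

Q ≈ 50 W

Sheathing layers in series; stud and cavity paths in parallel between them.
R_inner = 0.015/(0.985×5.61) = 0.002715 K/W
R_stud  = 0.13/(0.147×0.095×5.61) = 1.659 K/W
R_cav   = 0.13/(0.0237×0.905×5.61) = 1.08 K/W
1/R_core = 1/R_stud + 1/R_cav → R_core = 0.6544 K/W
R_outer = 0.016/(0.121×5.61) = 0.02357 K/W
R_total = 0.6806 K/W
Q = ΔT/R_total = 34/0.6806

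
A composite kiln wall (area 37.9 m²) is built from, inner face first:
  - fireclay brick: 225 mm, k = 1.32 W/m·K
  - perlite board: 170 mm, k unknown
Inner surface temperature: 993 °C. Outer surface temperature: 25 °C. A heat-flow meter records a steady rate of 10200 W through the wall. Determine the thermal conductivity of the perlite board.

Treating each layer as a thermal resistance in series:
R_fireclay brick = L/(kA) = 0.225/(1.32×37.9) = 0.004497 K/W
Sum of known resistances R_other = 0.004497 K/W
Total R = ΔT/Q = 968/10200 = 0.0949 K/W
R_perlite board = R_total − R_other = 0.0904 K/W
k = L/(R·A) = 0.17/(0.0904×37.9)

k ≈ 0.0496 W/(m·K)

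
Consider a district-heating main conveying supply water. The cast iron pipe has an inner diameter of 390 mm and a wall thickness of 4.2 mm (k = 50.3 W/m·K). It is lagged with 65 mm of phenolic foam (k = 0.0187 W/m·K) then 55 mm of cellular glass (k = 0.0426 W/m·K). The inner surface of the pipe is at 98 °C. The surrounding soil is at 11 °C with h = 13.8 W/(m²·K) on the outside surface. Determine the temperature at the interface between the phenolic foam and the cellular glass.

T ≈ 31.5 °C

Per-layer cylindrical resistances, series-summed:
R_cast iron pipe wall = ln(199.2/195)/(2π×50.3×1) = 6.743×10^-5 K/W
R_phenolic foam = ln(264.2/199.2)/(2π×0.0187×1) = 2.403 K/W
R_cellular glass = ln(319.2/264.2)/(2π×0.0426×1) = 0.7065 K/W
R_outer film = 1/(h_o·2πr_oL) = 1/(13.8×2π×0.3192×1) = 0.03613 K/W
R_total = 3.146 K/W
Q = ΔT/R_total = 87/3.146
Q = 27.7 W/m
T_interface = T_inner − Q·ΣR(inner→interface) = 98 − 27.7×2.404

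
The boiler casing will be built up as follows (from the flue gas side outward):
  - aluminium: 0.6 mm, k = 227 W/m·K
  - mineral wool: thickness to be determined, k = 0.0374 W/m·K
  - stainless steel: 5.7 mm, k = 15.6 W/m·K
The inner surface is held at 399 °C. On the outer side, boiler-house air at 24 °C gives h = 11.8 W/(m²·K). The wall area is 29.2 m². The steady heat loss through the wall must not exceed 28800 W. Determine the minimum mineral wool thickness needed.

Treating each layer as a thermal resistance in series:
R_aluminium = L/(kA) = 0.0006/(227×29.2) = 9.052×10^-8 K/W
R_stainless steel = L/(kA) = 0.0057/(15.6×29.2) = 1.251×10^-5 K/W
R_outer film = 1/(h_o·A) = 1/(11.8×29.2) = 0.002902 K/W
Sum of the known resistances R_other = 0.002915 K/W
Required total resistance R_tot = ΔT/Q_allow = 375/28800 = 0.01302 K/W
R_mineral wool = R_tot − R_other = 0.01011 K/W
L = R·k·A = 0.01011×0.0374×29.2

L ≈ 11 mm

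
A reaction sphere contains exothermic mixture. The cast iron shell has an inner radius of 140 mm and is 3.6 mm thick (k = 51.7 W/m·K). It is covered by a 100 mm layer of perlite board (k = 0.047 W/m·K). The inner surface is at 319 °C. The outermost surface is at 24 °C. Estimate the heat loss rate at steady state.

Spherical conduction: R = (1/r_in − 1/r_out)/(4πk) per layer; series-sum.
R_cast iron shell = (1/0.14 − 1/0.1436)/(4π×51.7) = 2.756×10^-4 K/W
R_perlite board = (1/0.1436 − 1/0.2436)/(4π×0.047) = 4.84 K/W
R_total = 4.84 K/W
Q = ΔT/R_total = 295/4.84

Q ≈ 60.9 W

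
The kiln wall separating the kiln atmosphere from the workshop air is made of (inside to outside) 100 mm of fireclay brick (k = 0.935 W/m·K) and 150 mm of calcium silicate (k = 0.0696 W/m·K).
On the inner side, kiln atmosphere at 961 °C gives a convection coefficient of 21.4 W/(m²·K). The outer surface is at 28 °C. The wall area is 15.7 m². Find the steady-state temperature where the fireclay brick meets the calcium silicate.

Thermal resistances in series:
R_inner film = 1/(h_i·A) = 1/(21.4×15.7) = 0.002976 K/W
R_fireclay brick = L/(kA) = 0.1/(0.935×15.7) = 0.006812 K/W
R_calcium silicate = L/(kA) = 0.15/(0.0696×15.7) = 0.1373 K/W
R_total = 0.1471 K/W;  Q = ΔT/R_total = 933/0.1471 = 6344 W
T_interface = T_inner − Q·ΣR(inner→interface) = 961 − 6340×0.009789

T ≈ 899 °C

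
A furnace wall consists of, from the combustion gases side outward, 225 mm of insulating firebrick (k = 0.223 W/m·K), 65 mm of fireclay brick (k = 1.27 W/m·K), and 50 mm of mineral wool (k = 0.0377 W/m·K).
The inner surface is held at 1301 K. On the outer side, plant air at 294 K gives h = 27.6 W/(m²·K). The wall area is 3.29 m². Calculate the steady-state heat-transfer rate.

Using the resistance-network approach (series):
R_insulating firebrick = L/(kA) = 0.225/(0.223×3.29) = 0.3067 K/W
R_fireclay brick = L/(kA) = 0.065/(1.27×3.29) = 0.01556 K/W
R_mineral wool = L/(kA) = 0.05/(0.0377×3.29) = 0.4031 K/W
R_outer film = 1/(h_o·A) = 1/(27.6×3.29) = 0.01101 K/W
R_total = 0.7364 K/W
Q = ΔT / R_total = 1007 / 0.7364

Q ≈ 1370 W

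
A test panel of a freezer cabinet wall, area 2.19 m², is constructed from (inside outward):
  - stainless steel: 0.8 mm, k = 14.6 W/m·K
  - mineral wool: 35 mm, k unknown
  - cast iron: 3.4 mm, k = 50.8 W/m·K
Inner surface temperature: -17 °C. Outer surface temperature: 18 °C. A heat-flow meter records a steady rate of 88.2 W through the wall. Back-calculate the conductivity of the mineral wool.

Thermal resistances in series:
R_stainless steel = L/(kA) = 0.0008/(14.6×2.19) = 2.502×10^-5 K/W
R_cast iron = L/(kA) = 0.0034/(50.8×2.19) = 3.056×10^-5 K/W
Sum of known resistances R_other = 5.558×10^-5 K/W
Total R = ΔT/Q = 35/88.2 = 0.3968 K/W
R_mineral wool = R_total − R_other = 0.3968 K/W
k = L/(R·A) = 0.035/(0.3968×2.19)

k ≈ 0.0403 W/(m·K)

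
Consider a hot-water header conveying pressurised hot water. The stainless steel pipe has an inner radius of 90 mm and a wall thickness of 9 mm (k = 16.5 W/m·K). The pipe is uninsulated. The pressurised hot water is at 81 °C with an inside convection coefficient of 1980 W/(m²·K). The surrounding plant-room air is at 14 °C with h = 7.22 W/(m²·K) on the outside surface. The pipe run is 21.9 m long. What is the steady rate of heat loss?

Q ≈ 6540 W

Cylindrical conduction, so R = ln(r₂/r₁)/(2πkL) per layer, in series:
R_inner film = 1/(h_i·2πr₁L) = 1/(1980×2π×0.09×21.9) = 4.078×10^-5 K/W
R_stainless steel pipe wall = ln(99/90)/(2π×16.5×21.9) = 4.198×10^-5 K/W
R_outer film = 1/(h_o·2πr_oL) = 1/(7.22×2π×0.099×21.9) = 0.01017 K/W
R_total = 0.01025 K/W
Q = ΔT/R_total = 67/0.01025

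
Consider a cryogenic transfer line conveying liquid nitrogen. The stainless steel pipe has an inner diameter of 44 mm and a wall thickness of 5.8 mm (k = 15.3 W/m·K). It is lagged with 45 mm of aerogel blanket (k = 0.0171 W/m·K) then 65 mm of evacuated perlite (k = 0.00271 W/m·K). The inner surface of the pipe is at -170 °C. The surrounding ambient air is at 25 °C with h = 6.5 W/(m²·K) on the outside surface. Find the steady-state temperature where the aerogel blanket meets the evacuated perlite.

T ≈ -133 °C

For a radial system each layer contributes R = ln(r_out/r_in)/(2πkL); films add R = 1/(hA).
R_stainless steel pipe wall = ln(27.8/22)/(2π×15.3×1) = 0.002434 K/W
R_aerogel blanket = ln(72.8/27.8)/(2π×0.0171×1) = 8.96 K/W
R_evacuated perlite = ln(137.8/72.8)/(2π×0.00271×1) = 37.47 K/W
R_outer film = 1/(h_o·2πr_oL) = 1/(6.5×2π×0.1378×1) = 0.1777 K/W
R_total = 46.61 K/W
Q = ΔT/R_total = 195/46.61
Q = 4.18 W/m
T_interface = T_inner + Q·ΣR(inner→interface) = -170 + 4.18×8.962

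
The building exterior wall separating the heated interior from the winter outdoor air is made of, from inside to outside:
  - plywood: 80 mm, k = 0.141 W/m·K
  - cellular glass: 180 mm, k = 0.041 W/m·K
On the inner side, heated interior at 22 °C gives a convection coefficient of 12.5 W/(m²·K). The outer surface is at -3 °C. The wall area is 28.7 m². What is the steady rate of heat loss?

Thermal resistances in series:
R_inner film = 1/(h_i·A) = 1/(12.5×28.7) = 0.002787 K/W
R_plywood = L/(kA) = 0.08/(0.141×28.7) = 0.01977 K/W
R_cellular glass = L/(kA) = 0.18/(0.041×28.7) = 0.153 K/W
R_total = 0.1755 K/W
Q = ΔT / R_total = 25 / 0.1755

Q ≈ 142 W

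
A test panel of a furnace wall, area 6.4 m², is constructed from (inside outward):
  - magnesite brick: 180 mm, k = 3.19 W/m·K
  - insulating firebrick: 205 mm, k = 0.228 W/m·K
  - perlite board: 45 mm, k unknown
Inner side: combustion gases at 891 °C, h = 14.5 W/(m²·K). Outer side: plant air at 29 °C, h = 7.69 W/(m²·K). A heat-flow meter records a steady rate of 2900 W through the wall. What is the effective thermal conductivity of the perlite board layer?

Using the resistance-network approach (series):
R_inner film = 1/(h_i·A) = 1/(14.5×6.4) = 0.01078 K/W
R_magnesite brick = L/(kA) = 0.18/(3.19×6.4) = 0.008817 K/W
R_insulating firebrick = L/(kA) = 0.205/(0.228×6.4) = 0.1405 K/W
R_outer film = 1/(h_o·A) = 1/(7.69×6.4) = 0.02032 K/W
Sum of known resistances R_other = 0.1804 K/W
Total R = ΔT/Q = 862/2900 = 0.2972 K/W
R_perlite board = R_total − R_other = 0.1168 K/W
k = L/(R·A) = 0.045/(0.1168×6.4)

k ≈ 0.0602 W/(m·K)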